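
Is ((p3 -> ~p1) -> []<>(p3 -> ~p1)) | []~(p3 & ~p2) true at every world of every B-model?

Valid

Tableau for the negation ~(((p3 -> ~p1) -> []<>(p3 -> ~p1)) | []~(p3 & ~p2)):
1. ~(((p3 -> ~p1) -> []<>(p3 -> ~p1)) | []~(p3 & ~p2)), u
2. ~((p3 -> ~p1) -> []<>(p3 -> ~p1)), u
3. ~[]~(p3 & ~p2), u
4. p3 -> ~p1, u
5. ~[]<>(p3 -> ~p1), u
6. ~p1, u
7. p3 & ~p2, v
8. p3, v
9. ~p2, v
10. ~<>(p3 -> ~p1), w
11. ~(p3 -> ~p1), u
12. p3, u
13. p1, u
Accessibility: uRu, uRv, uRw, vRu, vRv, wRu, wRw
Branch closes: p1 and ~p1 both at u.
All branches of the negation close; one closing branch shown above.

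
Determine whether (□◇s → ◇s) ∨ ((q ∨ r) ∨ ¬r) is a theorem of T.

Yes, valid

Tableau for the negation ¬((□◇s → ◇s) ∨ ((q ∨ r) ∨ ¬r)):
1. ¬((□◇s → ◇s) ∨ ((q ∨ r) ∨ ¬r)), w0
2. ¬(□◇s → ◇s), w0
3. ¬((q ∨ r) ∨ ¬r), w0
4. □◇s, w0
5. ¬◇s, w0
6. ¬(q ∨ r), w0
7. r, w0
8. ¬q, w0
9. ¬r, w0
Accessibility: w0Rw0
Branch closes: r and ¬r both at w0.
Every branch of the negation's tableau closes; the branch above is one of them.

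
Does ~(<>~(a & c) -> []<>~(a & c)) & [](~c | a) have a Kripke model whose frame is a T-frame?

Satisfiable (open branch found)

1. ~(<>~(a & c) -> []<>~(a & c)) & [](~c | a), 0
2. ~(<>~(a & c) -> []<>~(a & c)), 0   [&-rule on 1]
3. [](~c | a), 0   [&-rule on 1]
4. <>~(a & c), 0   [~->-rule on 2]
5. ~[]<>~(a & c), 0   [~->-rule on 2]
6. ~c | a, 0   [[]-rule on 3 via 0R0]
7. a, 0   [|-rule on 6 (branches; this branch)]
8. ~(a & c), 1   [<>-rule on 4: fresh world 1, 0R1]
9. ~c | a, 1   [[]-rule on 3 via 0R1]
10. ~c, 1   [~&-rule on 8 (branches; this branch)]
11. a, 1   [|-rule on 9 (branches; this branch)]
12. ~<>~(a & c), 2   [~[]-rule on 5: fresh world 2, 0R2]
13. ~c | a, 2   [[]-rule on 3 via 0R2]
14. a & c, 2   [~<>-rule on 12 via 2R2]
15. a, 2   [&-rule on 14]
16. c, 2   [&-rule on 14]
Accessibility: 0R0, 0R1, 0R2, 1R1, 2R2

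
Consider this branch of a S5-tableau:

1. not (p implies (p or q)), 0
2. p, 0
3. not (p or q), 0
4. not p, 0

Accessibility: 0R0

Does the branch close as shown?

Both p and not p appear at 0.

Yes, closed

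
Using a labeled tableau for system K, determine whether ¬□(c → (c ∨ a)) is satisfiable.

1. ¬□(c → (c ∨ a)), w0
2. ¬(c → (c ∨ a)), w1
3. c, w1
4. ¬(c ∨ a), w1
5. ¬c, w1
6. ¬a, w1
Accessibility: w0Rw1
Branch closes: c and ¬c both at w1.
All branches of the tableau close; one closing branch shown above.

Unsatisfiable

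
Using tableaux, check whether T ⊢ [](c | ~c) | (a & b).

Tableau for the negation ~([](c | ~c) | (a & b)):
1. ~([](c | ~c) | (a & b)), 0
2. ~[](c | ~c), 0
3. ~(a & b), 0
4. ~b, 0
5. ~(c | ~c), 1
6. ~c, 1
7. c, 1
Accessibility: 0R0, 0R1, 1R1
Branch closes: c and ~c both at 1.
All branches of the negation close; one closing branch shown above.

Valid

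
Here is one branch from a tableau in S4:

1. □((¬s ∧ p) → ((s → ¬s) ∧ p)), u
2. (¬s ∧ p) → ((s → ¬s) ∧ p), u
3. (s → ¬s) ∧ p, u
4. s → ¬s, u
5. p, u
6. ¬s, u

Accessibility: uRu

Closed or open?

No atom appears with both signs at the same world.

Open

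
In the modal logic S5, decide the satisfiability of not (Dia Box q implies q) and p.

Unsatisfiable (every branch closes)

1. not (Dia Box q implies q) and p, u
2. not (Dia Box q implies q), u
3. p, u
4. Dia Box q, u
5. not q, u
6. Box q, v
7. q, u
Accessibility: uRu, uRv, vRu, vRv
Branch closes: q and not q both at u.
(One branch shown.) All branches close.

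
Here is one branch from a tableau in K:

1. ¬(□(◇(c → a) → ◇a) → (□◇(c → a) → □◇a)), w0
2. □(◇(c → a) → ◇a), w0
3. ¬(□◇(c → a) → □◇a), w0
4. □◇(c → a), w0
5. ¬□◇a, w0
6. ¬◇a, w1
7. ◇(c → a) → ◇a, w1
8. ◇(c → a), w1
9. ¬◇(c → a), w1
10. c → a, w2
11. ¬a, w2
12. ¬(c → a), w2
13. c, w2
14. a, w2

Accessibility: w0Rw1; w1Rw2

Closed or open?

Closed

Both a and ¬a appear at w2.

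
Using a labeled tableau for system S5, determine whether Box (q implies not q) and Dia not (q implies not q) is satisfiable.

1. Box (q implies not q) and Dia not (q implies not q), 0
2. Box (q implies not q), 0
3. Dia not (q implies not q), 0
4. q implies not q, 0
5. not q, 0
6. not (q implies not q), 1
7. q, 1
8. q implies not q, 1
9. not q, 1
Accessibility: 0R0, 0R1, 1R0, 1R1
Branch closes: q and not q both at 1.
(One branch shown.) All branches close.

Unsatisfiable (every branch closes)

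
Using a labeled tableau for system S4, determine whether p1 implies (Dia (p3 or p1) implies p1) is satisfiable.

Satisfiable

1. p1 implies (Dia (p3 or p1) implies p1), w0
2. Dia (p3 or p1) implies p1, w0
3. p1, w0
Accessibility: w0Rw0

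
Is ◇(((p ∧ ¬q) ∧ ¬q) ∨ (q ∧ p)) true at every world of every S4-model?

No, not valid

Tableau for the negation ¬◇(((p ∧ ¬q) ∧ ¬q) ∨ (q ∧ p)):
1. ¬◇(((p ∧ ¬q) ∧ ¬q) ∨ (q ∧ p)), w0
2. ¬(((p ∧ ¬q) ∧ ¬q) ∨ (q ∧ p)), w0
3. ¬((p ∧ ¬q) ∧ ¬q), w0
4. ¬(q ∧ p), w0
5. q, w0
6. ¬p, w0
Accessibility: w0Rw0
The negation has an open branch (countermodel exists).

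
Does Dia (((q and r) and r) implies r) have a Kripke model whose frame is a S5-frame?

Yes, satisfiable

1. Dia (((q and r) and r) implies r), 0
2. ((q and r) and r) implies r, 1   [Dia-rule on 1: fresh world 1, 0R1]
3. r, 1   [implies-rule on 2 (branches; this branch)]
Accessibility: 0R0, 0R1, 1R0, 1R1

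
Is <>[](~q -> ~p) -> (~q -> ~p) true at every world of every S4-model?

Tableau for the negation ~(<>[](~q -> ~p) -> (~q -> ~p)):
1. ~(<>[](~q -> ~p) -> (~q -> ~p)), u
2. <>[](~q -> ~p), u   [~->-rule on 1]
3. ~(~q -> ~p), u   [~->-rule on 1]
4. ~q, u   [~->-rule on 3]
5. p, u   [~->-rule on 3]
6. [](~q -> ~p), v   [<>-rule on 2: fresh world v, uRv]
7. ~q -> ~p, v   [[]-rule on 6 via vRv]
8. ~p, v   [->-rule on 7 (branches; this branch)]
Accessibility: uRu, uRv, vRv
The negation has an open branch (countermodel exists).

Not valid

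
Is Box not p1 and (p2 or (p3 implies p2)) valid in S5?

No, not valid

Tableau for the negation not (Box not p1 and (p2 or (p3 implies p2))):
1. not (Box not p1 and (p2 or (p3 implies p2))), u
2. not (p2 or (p3 implies p2)), u
3. not p2, u
4. not (p3 implies p2), u
5. p3, u
Accessibility: uRu
The negation has an open branch (countermodel exists).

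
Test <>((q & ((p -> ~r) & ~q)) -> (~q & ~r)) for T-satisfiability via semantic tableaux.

1. <>((q & ((p -> ~r) & ~q)) -> (~q & ~r)), 0
2. (q & ((p -> ~r) & ~q)) -> (~q & ~r), 1
3. ~q & ~r, 1
4. ~q, 1
5. ~r, 1
Accessibility: 0R0, 0R1, 1R1

Satisfiable (open branch found)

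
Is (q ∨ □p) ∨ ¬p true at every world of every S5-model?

Tableau for the negation ¬((q ∨ □p) ∨ ¬p):
1. ¬((q ∨ □p) ∨ ¬p), 0
2. ¬(q ∨ □p), 0
3. p, 0
4. ¬q, 0
5. ¬□p, 0
6. ¬p, 1
Accessibility: 0R0, 0R1, 1R0, 1R1
The negation has an open branch (countermodel exists).

Not valid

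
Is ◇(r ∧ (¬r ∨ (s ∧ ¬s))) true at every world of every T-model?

Tableau for the negation ¬◇(r ∧ (¬r ∨ (s ∧ ¬s))):
1. ¬◇(r ∧ (¬r ∨ (s ∧ ¬s))), u
2. ¬(r ∧ (¬r ∨ (s ∧ ¬s))), u
3. ¬(¬r ∨ (s ∧ ¬s)), u
4. r, u
5. ¬(s ∧ ¬s), u
6. s, u
Accessibility: uRu
The negation has an open branch (countermodel exists).

No, not valid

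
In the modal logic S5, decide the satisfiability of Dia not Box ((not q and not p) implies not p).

1. Dia not Box ((not q and not p) implies not p), u
2. not Box ((not q and not p) implies not p), v   [Dia-rule on 1: fresh world v, uRv]
3. not ((not q and not p) implies not p), w   [neg-Box-rule on 2: fresh world w, vRw]
4. not q and not p, w   [neg-implies-rule on 3]
5. p, w   [neg-implies-rule on 3]
6. not q, w   [and-rule on 4]
7. not p, w   [and-rule on 4]
Accessibility: uRu, uRv, uRw, vRu, vRv, vRw, wRu, wRv, wRw
Branch closes: p and not p both at w.
Every branch closes; the branch above is one of them.

Unsatisfiable (every branch closes)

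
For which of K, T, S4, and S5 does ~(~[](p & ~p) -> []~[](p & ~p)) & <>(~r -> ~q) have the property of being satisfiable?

K

K-tableau for the formula:
1. ~(~[](p & ~p) -> []~[](p & ~p)) & <>(~r -> ~q), u
2. ~(~[](p & ~p) -> []~[](p & ~p)), u
3. <>(~r -> ~q), u
4. ~[](p & ~p), u
5. ~[]~[](p & ~p), u
6. ~r -> ~q, v
7. ~q, v
8. ~(p & ~p), w
9. p, w
10. [](p & ~p), x
Accessibility: uRv, uRw, uRx
Complete open branch: satisfiable in K.
T-tableau for the formula:
1. ~(~[](p & ~p) -> []~[](p & ~p)) & <>(~r -> ~q), u
2. ~(~[](p & ~p) -> []~[](p & ~p)), u
3. <>(~r -> ~q), u
4. ~[](p & ~p), u
5. ~[]~[](p & ~p), u
6. ~r -> ~q, v
7. ~q, v
8. ~(p & ~p), w
9. p, w
10. [](p & ~p), x
11. p & ~p, x
12. p, x
13. ~p, x
Accessibility: uRu, uRv, uRw, uRx, vRv, wRw, xRx
Branch closes: p and ~p both at x.
Every branch closes (one shown): unsatisfiable in T, hence also in S4, S5 (every S4/S5-frame is a T-frame).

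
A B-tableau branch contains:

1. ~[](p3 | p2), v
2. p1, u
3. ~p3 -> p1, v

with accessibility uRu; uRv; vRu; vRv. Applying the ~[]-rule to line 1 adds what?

a fresh world w with vRw, and ~(p3 | p2) at w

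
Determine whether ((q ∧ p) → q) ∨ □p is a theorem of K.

Tableau for the negation ¬(((q ∧ p) → q) ∨ □p):
1. ¬(((q ∧ p) → q) ∨ □p), u
2. ¬((q ∧ p) → q), u   [¬∨-rule on 1]
3. ¬□p, u   [¬∨-rule on 1]
4. q ∧ p, u   [¬→-rule on 2]
5. ¬q, u   [¬→-rule on 2]
6. q, u   [∧-rule on 4]
7. p, u   [∧-rule on 4]
Branch closes: q and ¬q both at u.
Every branch of the negation's tableau closes; the branch above is one of them.

Valid in K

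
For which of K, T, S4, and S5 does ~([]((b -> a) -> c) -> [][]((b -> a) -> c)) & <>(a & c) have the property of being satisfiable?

S4-tableau for the formula:
1. ~([]((b -> a) -> c) -> [][]((b -> a) -> c)) & <>(a & c), u
2. ~([]((b -> a) -> c) -> [][]((b -> a) -> c)), u
3. <>(a & c), u
4. []((b -> a) -> c), u
5. ~[][]((b -> a) -> c), u
6. (b -> a) -> c, u
7. ~(b -> a), u
8. b, u
9. ~a, u
10. a & c, v
11. a, v
12. c, v
13. (b -> a) -> c, v
14. ~[]((b -> a) -> c), w
15. (b -> a) -> c, w
16. ~(b -> a), w
17. b, w
18. ~a, w
19. ~((b -> a) -> c), x
20. b -> a, x
21. ~c, x
22. (b -> a) -> c, x
23. a, x
24. ~(b -> a), x
25. b, x
26. ~a, x
Accessibility: uRu, uRv, uRw, uRx, vRv, wRw, wRx, xRx
Branch closes: a and ~a both at x.
Every branch closes (one shown): unsatisfiable in S4, hence also in S5 (every S5-frame is an S4-frame).
T-tableau for the formula:
1. ~([]((b -> a) -> c) -> [][]((b -> a) -> c)) & <>(a & c), u
2. ~([]((b -> a) -> c) -> [][]((b -> a) -> c)), u
3. <>(a & c), u
4. []((b -> a) -> c), u
5. ~[][]((b -> a) -> c), u
6. (b -> a) -> c, u
7. c, u
8. a & c, v
9. a, v
10. c, v
11. (b -> a) -> c, v
12. ~[]((b -> a) -> c), w
13. (b -> a) -> c, w
14. c, w
15. ~((b -> a) -> c), x
16. b -> a, x
17. ~c, x
18. a, x
Accessibility: uRu, uRv, uRw, vRv, wRw, wRx, xRx
Complete open branch: satisfiable in T, hence also in K (this T-model is also a K-model).

K, T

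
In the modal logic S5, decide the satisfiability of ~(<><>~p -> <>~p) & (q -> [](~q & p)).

1. ~(<><>~p -> <>~p) & (q -> [](~q & p)), u
2. ~(<><>~p -> <>~p), u   [&-rule on 1]
3. q -> [](~q & p), u   [&-rule on 1]
4. <><>~p, u   [~->-rule on 2]
5. ~<>~p, u   [~->-rule on 2]
6. p, u   [~<>-rule on 5 via uRu]
7. [](~q & p), u   [->-rule on 3 (branches; this branch)]
8. ~q & p, u   [[]-rule on 7 via uRu]
9. ~q, u   [&-rule on 8]
10. <>~p, v   [<>-rule on 4: fresh world v, uRv]
11. p, v   [~<>-rule on 5 via uRv]
12. ~q & p, v   [[]-rule on 7 via uRv]
13. ~q, v   [&-rule on 12]
14. ~p, w   [<>-rule on 10: fresh world w, vRw]
15. p, w   [~<>-rule on 5 via uRw]
Accessibility: uRu, uRv, uRw, vRu, vRv, vRw, wRu, wRv, wRw
Branch closes: p and ~p both at w.
All branches of the tableau close; one closing branch shown above.

Unsatisfiable (every branch closes)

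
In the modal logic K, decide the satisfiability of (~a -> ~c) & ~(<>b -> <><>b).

Satisfiable

1. (~a -> ~c) & ~(<>b -> <><>b), u
2. ~a -> ~c, u
3. ~(<>b -> <><>b), u
4. <>b, u
5. ~<><>b, u
6. ~c, u
7. b, v
8. ~<>b, v
Accessibility: uRv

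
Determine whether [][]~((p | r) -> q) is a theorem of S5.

Tableau for the negation ~[][]~((p | r) -> q):
1. ~[][]~((p | r) -> q), w0
2. ~[]~((p | r) -> q), w1   [~[]-rule on 1: fresh world w1, w0Rw1]
3. (p | r) -> q, w2   [~[]-rule on 2: fresh world w2, w1Rw2]
4. q, w2   [->-rule on 3 (branches; this branch)]
Accessibility: w0Rw0, w0Rw1, w0Rw2, w1Rw0, w1Rw1, w1Rw2, w2Rw0, w2Rw1, w2Rw2
The negation has an open branch (countermodel exists).

No, not valid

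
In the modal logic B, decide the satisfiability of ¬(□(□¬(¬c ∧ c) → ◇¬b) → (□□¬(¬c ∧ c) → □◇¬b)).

Unsatisfiable

1. ¬(□(□¬(¬c ∧ c) → ◇¬b) → (□□¬(¬c ∧ c) → □◇¬b)), w0
2. □(□¬(¬c ∧ c) → ◇¬b), w0   [¬→-rule on 1]
3. ¬(□□¬(¬c ∧ c) → □◇¬b), w0   [¬→-rule on 1]
4. □□¬(¬c ∧ c), w0   [¬→-rule on 3]
5. ¬□◇¬b, w0   [¬→-rule on 3]
6. □¬(¬c ∧ c) → ◇¬b, w0   [□-rule on 2 via w0Rw0]
7. □¬(¬c ∧ c), w0   [□-rule on 4 via w0Rw0]
8. ¬(¬c ∧ c), w0   [□-rule on 7 via w0Rw0]
9. ◇¬b, w0   [→-rule on 6 (branches; this branch)]
10. ¬c, w0   [¬∧-rule on 8 (branches; this branch)]
11. ¬◇¬b, w1   [¬□-rule on 5: fresh world w1, w0Rw1]
12. □¬(¬c ∧ c) → ◇¬b, w1   [□-rule on 2 via w0Rw1]
13. □¬(¬c ∧ c), w1   [□-rule on 4 via w0Rw1]
14. ¬(¬c ∧ c), w1   [□-rule on 7 via w0Rw1]
15. b, w0   [¬◇-rule on 11 via w1Rw0]
16. b, w1   [¬◇-rule on 11 via w1Rw1]
17. ◇¬b, w1   [→-rule on 12 (branches; this branch)]
18. ¬c, w1   [¬∧-rule on 14 (branches; this branch)]
19. ¬b, w2   [◇-rule on 9: fresh world w2, w0Rw2]
20. □¬(¬c ∧ c) → ◇¬b, w2   [□-rule on 2 via w0Rw2]
21. □¬(¬c ∧ c), w2   [□-rule on 4 via w0Rw2]
22. ¬(¬c ∧ c), w2   [□-rule on 7 via w0Rw2]
23. ◇¬b, w2   [→-rule on 20 (branches; this branch)]
24. ¬c, w2   [¬∧-rule on 22 (branches; this branch)]
25. ¬b, w3   [◇-rule on 17: fresh world w3, w1Rw3]
26. b, w3   [¬◇-rule on 11 via w1Rw3]
Accessibility: w0Rw0, w0Rw1, w0Rw2, w1Rw0, w1Rw1, w1Rw3, w2Rw0, w2Rw2, w3Rw1, w3Rw3
Branch closes: b and ¬b both at w3.
All branches of the tableau close; one closing branch shown above.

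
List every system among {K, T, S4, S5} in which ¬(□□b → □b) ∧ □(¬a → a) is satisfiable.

K

K-tableau for the formula:
1. ¬(□□b → □b) ∧ □(¬a → a), 0
2. ¬(□□b → □b), 0
3. □(¬a → a), 0
4. □□b, 0
5. ¬□b, 0
6. ¬b, 1
7. ¬a → a, 1
8. □b, 1
9. a, 1
Accessibility: 0R1
Complete open branch: satisfiable in K.
T-tableau for the formula:
1. ¬(□□b → □b) ∧ □(¬a → a), 0
2. ¬(□□b → □b), 0
3. □(¬a → a), 0
4. □□b, 0
5. ¬□b, 0
6. ¬a → a, 0
7. □b, 0
8. b, 0
9. a, 0
10. ¬b, 1
11. ¬a → a, 1
12. □b, 1
13. b, 1
Accessibility: 0R0, 0R1, 1R1
Branch closes: b and ¬b both at 1.
Every branch closes (one shown): unsatisfiable in T, hence also in S4, S5 (every S4/S5-frame is a T-frame).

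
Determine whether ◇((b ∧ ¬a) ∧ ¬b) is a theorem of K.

Tableau for the negation ¬◇((b ∧ ¬a) ∧ ¬b):
1. ¬◇((b ∧ ¬a) ∧ ¬b), u
The negation has an open branch (countermodel exists).

No, not valid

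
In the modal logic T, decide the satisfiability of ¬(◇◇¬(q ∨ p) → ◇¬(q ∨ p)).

1. ¬(◇◇¬(q ∨ p) → ◇¬(q ∨ p)), w0
2. ◇◇¬(q ∨ p), w0   [¬→-rule on 1]
3. ¬◇¬(q ∨ p), w0   [¬→-rule on 1]
4. q ∨ p, w0   [¬◇-rule on 3 via w0Rw0]
5. p, w0   [∨-rule on 4 (branches; this branch)]
6. ◇¬(q ∨ p), w1   [◇-rule on 2: fresh world w1, w0Rw1]
7. q ∨ p, w1   [¬◇-rule on 3 via w0Rw1]
8. p, w1   [∨-rule on 7 (branches; this branch)]
9. ¬(q ∨ p), w2   [◇-rule on 6: fresh world w2, w1Rw2]
10. ¬q, w2   [¬∨-rule on 9]
11. ¬p, w2   [¬∨-rule on 9]
Accessibility: w0Rw0, w0Rw1, w1Rw1, w1Rw2, w2Rw2

Satisfiable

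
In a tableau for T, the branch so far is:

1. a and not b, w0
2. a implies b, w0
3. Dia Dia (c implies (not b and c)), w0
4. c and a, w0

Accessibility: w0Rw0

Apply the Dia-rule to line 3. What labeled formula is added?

a fresh world w1 with w0Rw1, and Dia (c implies (not b and c)) at w1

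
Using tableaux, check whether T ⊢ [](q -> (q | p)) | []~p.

Tableau for the negation ~([](q -> (q | p)) | []~p):
1. ~([](q -> (q | p)) | []~p), 0
2. ~[](q -> (q | p)), 0
3. ~[]~p, 0
4. ~(q -> (q | p)), 1
5. q, 1
6. ~(q | p), 1
7. ~q, 1
8. ~p, 1
Accessibility: 0R0, 0R1, 1R1
Branch closes: q and ~q both at 1.
Every branch of the negation's tableau closes; the branch above is one of them.

Yes, valid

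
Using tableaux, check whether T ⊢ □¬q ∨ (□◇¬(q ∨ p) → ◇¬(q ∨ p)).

Tableau for the negation ¬(□¬q ∨ (□◇¬(q ∨ p) → ◇¬(q ∨ p))):
1. ¬(□¬q ∨ (□◇¬(q ∨ p) → ◇¬(q ∨ p))), u
2. ¬□¬q, u
3. ¬(□◇¬(q ∨ p) → ◇¬(q ∨ p)), u
4. □◇¬(q ∨ p), u
5. ¬◇¬(q ∨ p), u
6. ◇¬(q ∨ p), u
7. q ∨ p, u
8. p, u
9. q, v
10. ◇¬(q ∨ p), v
11. q ∨ p, v
12. p, v
13. ¬(q ∨ p), w
14. ¬q, w
15. ¬p, w
16. ◇¬(q ∨ p), w
17. q ∨ p, w
18. p, w
Accessibility: uRu, uRv, uRw, vRv, wRw
Branch closes: p and ¬p both at w.
Every branch of the negation's tableau closes; the branch above is one of them.

Yes, valid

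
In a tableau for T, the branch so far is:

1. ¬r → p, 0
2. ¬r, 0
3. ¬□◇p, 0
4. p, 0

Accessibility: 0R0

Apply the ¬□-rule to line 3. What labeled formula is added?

a fresh world 1 with 0R1, and ¬◇p at 1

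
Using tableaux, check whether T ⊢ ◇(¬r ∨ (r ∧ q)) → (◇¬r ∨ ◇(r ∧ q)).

Tableau for the negation ¬(◇(¬r ∨ (r ∧ q)) → (◇¬r ∨ ◇(r ∧ q))):
1. ¬(◇(¬r ∨ (r ∧ q)) → (◇¬r ∨ ◇(r ∧ q))), 0
2. ◇(¬r ∨ (r ∧ q)), 0   [¬→-rule on 1]
3. ¬(◇¬r ∨ ◇(r ∧ q)), 0   [¬→-rule on 1]
4. ¬◇¬r, 0   [¬∨-rule on 3]
5. ¬◇(r ∧ q), 0   [¬∨-rule on 3]
6. r, 0   [¬◇-rule on 4 via 0R0]
7. ¬(r ∧ q), 0   [¬◇-rule on 5 via 0R0]
8. ¬q, 0   [¬∧-rule on 7 (branches; this branch)]
9. ¬r ∨ (r ∧ q), 1   [◇-rule on 2: fresh world 1, 0R1]
10. r, 1   [¬◇-rule on 4 via 0R1]
11. ¬(r ∧ q), 1   [¬◇-rule on 5 via 0R1]
12. r ∧ q, 1   [∨-rule on 9 (branches; this branch)]
13. q, 1   [∧-rule on 12]
14. ¬q, 1   [¬∧-rule on 11 (branches; this branch)]
Accessibility: 0R0, 0R1, 1R1
Branch closes: q and ¬q both at 1.
All branches of the negation close; one closing branch shown above.

Valid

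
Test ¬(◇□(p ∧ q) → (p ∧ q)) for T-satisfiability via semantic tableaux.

Satisfiable (open branch found)

1. ¬(◇□(p ∧ q) → (p ∧ q)), u
2. ◇□(p ∧ q), u
3. ¬(p ∧ q), u
4. ¬q, u
5. □(p ∧ q), v
6. p ∧ q, v
7. p, v
8. q, v
Accessibility: uRu, uRv, vRv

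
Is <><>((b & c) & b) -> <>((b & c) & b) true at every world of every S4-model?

Yes, valid

Tableau for the negation ~(<><>((b & c) & b) -> <>((b & c) & b)):
1. ~(<><>((b & c) & b) -> <>((b & c) & b)), 0
2. <><>((b & c) & b), 0
3. ~<>((b & c) & b), 0
4. ~((b & c) & b), 0
5. ~(b & c), 0
6. ~c, 0
7. <>((b & c) & b), 1
8. ~((b & c) & b), 1
9. ~(b & c), 1
10. ~c, 1
11. (b & c) & b, 2
12. b & c, 2
13. b, 2
14. c, 2
15. ~((b & c) & b), 2
16. ~(b & c), 2
17. ~c, 2
Accessibility: 0R0, 0R1, 0R2, 1R1, 1R2, 2R2
Branch closes: c and ~c both at 2.
All branches of the negation close; one closing branch shown above.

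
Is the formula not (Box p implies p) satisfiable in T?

Unsatisfiable (every branch closes)

1. not (Box p implies p), u
2. Box p, u
3. not p, u
4. p, u
Accessibility: uRu
Branch closes: p and not p both at u.
All branches of the tableau close; one closing branch shown above.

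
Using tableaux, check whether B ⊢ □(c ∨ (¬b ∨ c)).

Invalid (countermodel exists)

Tableau for the negation ¬□(c ∨ (¬b ∨ c)):
1. ¬□(c ∨ (¬b ∨ c)), u
2. ¬(c ∨ (¬b ∨ c)), v
3. ¬c, v
4. ¬(¬b ∨ c), v
5. b, v
Accessibility: uRu, uRv, vRu, vRv
The negation has an open branch (countermodel exists).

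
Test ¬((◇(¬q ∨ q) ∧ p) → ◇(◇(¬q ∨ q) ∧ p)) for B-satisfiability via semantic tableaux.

1. ¬((◇(¬q ∨ q) ∧ p) → ◇(◇(¬q ∨ q) ∧ p)), w0
2. ◇(¬q ∨ q) ∧ p, w0
3. ¬◇(◇(¬q ∨ q) ∧ p), w0
4. ◇(¬q ∨ q), w0
5. p, w0
6. ¬(◇(¬q ∨ q) ∧ p), w0
7. ¬◇(¬q ∨ q), w0
8. ¬(¬q ∨ q), w0
9. q, w0
10. ¬q, w0
Accessibility: w0Rw0
Branch closes: q and ¬q both at w0.
Every branch closes; the branch above is one of them.

Unsatisfiable (every branch closes)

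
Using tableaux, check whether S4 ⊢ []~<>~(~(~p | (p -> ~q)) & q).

Tableau for the negation ~[]~<>~(~(~p | (p -> ~q)) & q):
1. ~[]~<>~(~(~p | (p -> ~q)) & q), 0
2. <>~(~(~p | (p -> ~q)) & q), 1
3. ~(~(~p | (p -> ~q)) & q), 2
4. ~q, 2
Accessibility: 0R0, 0R1, 0R2, 1R1, 1R2, 2R2
The negation has an open branch (countermodel exists).

Not valid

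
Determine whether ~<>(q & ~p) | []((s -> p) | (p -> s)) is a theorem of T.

Tableau for the negation ~(~<>(q & ~p) | []((s -> p) | (p -> s))):
1. ~(~<>(q & ~p) | []((s -> p) | (p -> s))), 0
2. <>(q & ~p), 0
3. ~[]((s -> p) | (p -> s)), 0
4. q & ~p, 1
5. q, 1
6. ~p, 1
7. ~((s -> p) | (p -> s)), 2
8. ~(s -> p), 2
9. ~(p -> s), 2
10. s, 2
11. ~p, 2
12. p, 2
13. ~s, 2
Accessibility: 0R0, 0R1, 0R2, 1R1, 2R2
Branch closes: p and ~p both at 2.
Every branch of the negation's tableau closes; the branch above is one of them.

Valid in T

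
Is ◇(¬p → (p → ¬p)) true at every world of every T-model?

Valid in T

Tableau for the negation ¬◇(¬p → (p → ¬p)):
1. ¬◇(¬p → (p → ¬p)), u
2. ¬(¬p → (p → ¬p)), u   [¬◇-rule on 1 via uRu]
3. ¬p, u   [¬→-rule on 2]
4. ¬(p → ¬p), u   [¬→-rule on 2]
5. p, u   [¬→-rule on 4]
Accessibility: uRu
Branch closes: p and ¬p both at u.
All branches of the negation close; one closing branch shown above.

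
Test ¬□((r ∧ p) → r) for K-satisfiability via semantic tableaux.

1. ¬□((r ∧ p) → r), u
2. ¬((r ∧ p) → r), v
3. r ∧ p, v
4. ¬r, v
5. r, v
6. p, v
Accessibility: uRv
Branch closes: r and ¬r both at v.
All branches of the tableau close; one closing branch shown above.

No, unsatisfiable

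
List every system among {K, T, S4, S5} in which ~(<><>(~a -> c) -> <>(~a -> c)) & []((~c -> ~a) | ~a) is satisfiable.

S4-tableau for the formula:
1. ~(<><>(~a -> c) -> <>(~a -> c)) & []((~c -> ~a) | ~a), 0
2. ~(<><>(~a -> c) -> <>(~a -> c)), 0   [&-rule on 1]
3. []((~c -> ~a) | ~a), 0   [&-rule on 1]
4. <><>(~a -> c), 0   [~->-rule on 2]
5. ~<>(~a -> c), 0   [~->-rule on 2]
6. (~c -> ~a) | ~a, 0   [[]-rule on 3 via 0R0]
7. ~(~a -> c), 0   [~<>-rule on 5 via 0R0]
8. ~a, 0   [~->-rule on 7]
9. ~c, 0   [~->-rule on 7]
10. ~c -> ~a, 0   [|-rule on 6 (branches; this branch)]
11. <>(~a -> c), 1   [<>-rule on 4: fresh world 1, 0R1]
12. (~c -> ~a) | ~a, 1   [[]-rule on 3 via 0R1]
13. ~(~a -> c), 1   [~<>-rule on 5 via 0R1]
14. ~a, 1   [~->-rule on 13]
15. ~c, 1   [~->-rule on 13]
16. ~c -> ~a, 1   [|-rule on 12 (branches; this branch)]
17. ~a -> c, 2   [<>-rule on 11: fresh world 2, 1R2]
18. (~c -> ~a) | ~a, 2   [[]-rule on 3 via 0R2]
19. ~(~a -> c), 2   [~<>-rule on 5 via 0R2]
20. ~a, 2   [~->-rule on 19]
21. ~c, 2   [~->-rule on 19]
22. c, 2   [->-rule on 17 (branches; this branch)]
Accessibility: 0R0, 0R1, 0R2, 1R1, 1R2, 2R2
Branch closes: c and ~c both at 2.
Every branch closes (one shown): unsatisfiable in S4, hence also in S5 (every S5-frame is an S4-frame).
T-tableau for the formula:
1. ~(<><>(~a -> c) -> <>(~a -> c)) & []((~c -> ~a) | ~a), 0
2. ~(<><>(~a -> c) -> <>(~a -> c)), 0   [&-rule on 1]
3. []((~c -> ~a) | ~a), 0   [&-rule on 1]
4. <><>(~a -> c), 0   [~->-rule on 2]
5. ~<>(~a -> c), 0   [~->-rule on 2]
6. (~c -> ~a) | ~a, 0   [[]-rule on 3 via 0R0]
7. ~(~a -> c), 0   [~<>-rule on 5 via 0R0]
8. ~a, 0   [~->-rule on 7]
9. ~c, 0   [~->-rule on 7]
10. <>(~a -> c), 1   [<>-rule on 4: fresh world 1, 0R1]
11. (~c -> ~a) | ~a, 1   [[]-rule on 3 via 0R1]
12. ~(~a -> c), 1   [~<>-rule on 5 via 0R1]
13. ~a, 1   [~->-rule on 12]
14. ~c, 1   [~->-rule on 12]
15. ~a -> c, 2   [<>-rule on 10: fresh world 2, 1R2]
16. c, 2   [->-rule on 15 (branches; this branch)]
Accessibility: 0R0, 0R1, 1R1, 1R2, 2R2
Complete open branch: satisfiable in T, hence also in K (this T-model is also a K-model).

K, T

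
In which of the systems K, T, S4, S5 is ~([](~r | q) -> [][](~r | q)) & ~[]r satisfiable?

K, T

S4-tableau for the formula:
1. ~([](~r | q) -> [][](~r | q)) & ~[]r, 0
2. ~([](~r | q) -> [][](~r | q)), 0
3. ~[]r, 0
4. [](~r | q), 0
5. ~[][](~r | q), 0
6. ~r | q, 0
7. q, 0
8. ~r, 1
9. ~r | q, 1
10. q, 1
11. ~[](~r | q), 2
12. ~r | q, 2
13. q, 2
14. ~(~r | q), 3
15. r, 3
16. ~q, 3
17. ~r | q, 3
18. q, 3
Accessibility: 0R0, 0R1, 0R2, 0R3, 1R1, 2R2, 2R3, 3R3
Branch closes: q and ~q both at 3.
Every branch closes (one shown): unsatisfiable in S4, hence also in S5 (every S5-frame is an S4-frame).
T-tableau for the formula:
1. ~([](~r | q) -> [][](~r | q)) & ~[]r, 0
2. ~([](~r | q) -> [][](~r | q)), 0
3. ~[]r, 0
4. [](~r | q), 0
5. ~[][](~r | q), 0
6. ~r | q, 0
7. q, 0
8. ~r, 1
9. ~r | q, 1
10. q, 1
11. ~[](~r | q), 2
12. ~r | q, 2
13. q, 2
14. ~(~r | q), 3
15. r, 3
16. ~q, 3
Accessibility: 0R0, 0R1, 0R2, 1R1, 2R2, 2R3, 3R3
Complete open branch: satisfiable in T, hence also in K (this T-model is also a K-model).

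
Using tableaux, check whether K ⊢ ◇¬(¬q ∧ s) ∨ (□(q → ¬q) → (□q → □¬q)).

Yes, valid

Tableau for the negation ¬(◇¬(¬q ∧ s) ∨ (□(q → ¬q) → (□q → □¬q))):
1. ¬(◇¬(¬q ∧ s) ∨ (□(q → ¬q) → (□q → □¬q))), u
2. ¬◇¬(¬q ∧ s), u   [¬∨-rule on 1]
3. ¬(□(q → ¬q) → (□q → □¬q)), u   [¬∨-rule on 1]
4. □(q → ¬q), u   [¬→-rule on 3]
5. ¬(□q → □¬q), u   [¬→-rule on 3]
6. □q, u   [¬→-rule on 5]
7. ¬□¬q, u   [¬→-rule on 5]
8. q, v   [¬□-rule on 7: fresh world v, uRv]
9. ¬q ∧ s, v   [¬◇-rule on 2 via uRv]
10. ¬q, v   [∧-rule on 9]
11. s, v   [∧-rule on 9]
Accessibility: uRv
Branch closes: q and ¬q both at v.
Every branch of the negation's tableau closes; the branch above is one of them.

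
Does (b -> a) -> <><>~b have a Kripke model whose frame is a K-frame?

Satisfiable

1. (b -> a) -> <><>~b, u
2. <><>~b, u   [->-rule on 1 (branches; this branch)]
3. <>~b, v   [<>-rule on 2: fresh world v, uRv]
4. ~b, w   [<>-rule on 3: fresh world w, vRw]
Accessibility: uRv, vRw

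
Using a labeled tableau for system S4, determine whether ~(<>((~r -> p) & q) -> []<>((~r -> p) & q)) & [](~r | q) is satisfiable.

Yes, satisfiable

1. ~(<>((~r -> p) & q) -> []<>((~r -> p) & q)) & [](~r | q), 0
2. ~(<>((~r -> p) & q) -> []<>((~r -> p) & q)), 0
3. [](~r | q), 0
4. <>((~r -> p) & q), 0
5. ~[]<>((~r -> p) & q), 0
6. ~r | q, 0
7. q, 0
8. (~r -> p) & q, 1
9. ~r -> p, 1
10. q, 1
11. ~r | q, 1
12. p, 1
13. ~<>((~r -> p) & q), 2
14. ~r | q, 2
15. ~((~r -> p) & q), 2
16. q, 2
17. ~(~r -> p), 2
18. ~r, 2
19. ~p, 2
Accessibility: 0R0, 0R1, 0R2, 1R1, 2R2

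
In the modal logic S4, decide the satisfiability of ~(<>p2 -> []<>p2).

1. ~(<>p2 -> []<>p2), 0
2. <>p2, 0
3. ~[]<>p2, 0
4. p2, 1
5. ~<>p2, 2
6. ~p2, 2
Accessibility: 0R0, 0R1, 0R2, 1R1, 2R2

Satisfiable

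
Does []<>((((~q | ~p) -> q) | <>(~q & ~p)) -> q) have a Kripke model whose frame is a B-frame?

Satisfiable (open branch found)

1. []<>((((~q | ~p) -> q) | <>(~q & ~p)) -> q), w0
2. <>((((~q | ~p) -> q) | <>(~q & ~p)) -> q), w0
3. (((~q | ~p) -> q) | <>(~q & ~p)) -> q, w1
4. <>((((~q | ~p) -> q) | <>(~q & ~p)) -> q), w1
5. q, w1
6. (((~q | ~p) -> q) | <>(~q & ~p)) -> q, w2
7. q, w2
Accessibility: w0Rw0, w0Rw1, w1Rw0, w1Rw1, w1Rw2, w2Rw1, w2Rw2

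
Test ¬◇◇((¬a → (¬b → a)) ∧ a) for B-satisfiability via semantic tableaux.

1. ¬◇◇((¬a → (¬b → a)) ∧ a), w0
2. ¬◇((¬a → (¬b → a)) ∧ a), w0
3. ¬((¬a → (¬b → a)) ∧ a), w0
4. ¬a, w0
Accessibility: w0Rw0

Yes, satisfiable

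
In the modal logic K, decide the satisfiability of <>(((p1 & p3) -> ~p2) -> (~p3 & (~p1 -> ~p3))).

1. <>(((p1 & p3) -> ~p2) -> (~p3 & (~p1 -> ~p3))), u
2. ((p1 & p3) -> ~p2) -> (~p3 & (~p1 -> ~p3)), v   [<>-rule on 1: fresh world v, uRv]
3. ~p3 & (~p1 -> ~p3), v   [->-rule on 2 (branches; this branch)]
4. ~p3, v   [&-rule on 3]
5. ~p1 -> ~p3, v   [&-rule on 3]
Accessibility: uRv

Satisfiable (open branch found)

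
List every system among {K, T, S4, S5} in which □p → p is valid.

T, S4, S5

K-tableau for the negation ¬(□p → p):
1. ¬(□p → p), w0
2. □p, w0   [¬→-rule on 1]
3. ¬p, w0   [¬→-rule on 1]
Complete open branch: countermodel on a K-frame, so not valid in K.
T-tableau for the negation ¬(□p → p):
1. ¬(□p → p), w0
2. □p, w0   [¬→-rule on 1]
3. ¬p, w0   [¬→-rule on 1]
4. p, w0   [□-rule on 2 via w0Rw0]
Accessibility: w0Rw0
Branch closes: p and ¬p both at w0.
Every branch closes (one shown): valid in T, hence also in S4, S5 (every theorem of T is a theorem of S4 and S5).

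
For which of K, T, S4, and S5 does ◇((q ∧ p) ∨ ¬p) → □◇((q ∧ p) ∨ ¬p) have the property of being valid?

S4-tableau for the negation ¬(◇((q ∧ p) ∨ ¬p) → □◇((q ∧ p) ∨ ¬p)):
1. ¬(◇((q ∧ p) ∨ ¬p) → □◇((q ∧ p) ∨ ¬p)), 0
2. ◇((q ∧ p) ∨ ¬p), 0
3. ¬□◇((q ∧ p) ∨ ¬p), 0
4. (q ∧ p) ∨ ¬p, 1
5. ¬p, 1
6. ¬◇((q ∧ p) ∨ ¬p), 2
7. ¬((q ∧ p) ∨ ¬p), 2
8. ¬(q ∧ p), 2
9. p, 2
10. ¬q, 2
Accessibility: 0R0, 0R1, 0R2, 1R1, 2R2
Complete open branch: countermodel on an S4-frame, so not valid in S4, nor in K, T (the same frame is also a K-frame and a T-frame).
S5-tableau for the negation ¬(◇((q ∧ p) ∨ ¬p) → □◇((q ∧ p) ∨ ¬p)):
1. ¬(◇((q ∧ p) ∨ ¬p) → □◇((q ∧ p) ∨ ¬p)), 0
2. ◇((q ∧ p) ∨ ¬p), 0
3. ¬□◇((q ∧ p) ∨ ¬p), 0
4. (q ∧ p) ∨ ¬p, 1
5. q ∧ p, 1
6. q, 1
7. p, 1
8. ¬◇((q ∧ p) ∨ ¬p), 2
9. ¬((q ∧ p) ∨ ¬p), 0
10. ¬(q ∧ p), 0
11. p, 0
12. ¬((q ∧ p) ∨ ¬p), 1
13. ¬(q ∧ p), 1
14. ¬((q ∧ p) ∨ ¬p), 2
15. ¬(q ∧ p), 2
16. p, 2
17. ¬q, 0
18. ¬p, 1
Accessibility: 0R0, 0R1, 0R2, 1R0, 1R1, 1R2, 2R0, 2R1, 2R2
Branch closes: p and ¬p both at 1.
Every branch closes (one shown): valid in S5.

S5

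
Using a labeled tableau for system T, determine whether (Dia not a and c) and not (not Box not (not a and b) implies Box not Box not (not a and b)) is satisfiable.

1. (Dia not a and c) and not (not Box not (not a and b) implies Box not Box not (not a and b)), 0
2. Dia not a and c, 0   [and-rule on 1]
3. not (not Box not (not a and b) implies Box not Box not (not a and b)), 0   [and-rule on 1]
4. Dia not a, 0   [and-rule on 2]
5. c, 0   [and-rule on 2]
6. not Box not (not a and b), 0   [neg-implies-rule on 3]
7. not Box not Box not (not a and b), 0   [neg-implies-rule on 3]
8. not a, 1   [Dia-rule on 4: fresh world 1, 0R1]
9. not a and b, 2   [neg-Box-rule on 6: fresh world 2, 0R2]
10. not a, 2   [and-rule on 9]
11. b, 2   [and-rule on 9]
12. Box not (not a and b), 3   [neg-Box-rule on 7: fresh world 3, 0R3]
13. not (not a and b), 3   [Box-rule on 12 via 3R3]
14. not b, 3   [neg-and-rule on 13 (branches; this branch)]
Accessibility: 0R0, 0R1, 0R2, 0R3, 1R1, 2R2, 3R3

Yes, satisfiable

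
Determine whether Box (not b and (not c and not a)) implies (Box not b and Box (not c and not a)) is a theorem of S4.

Tableau for the negation not (Box (not b and (not c and not a)) implies (Box not b and Box (not c and not a))):
1. not (Box (not b and (not c and not a)) implies (Box not b and Box (not c and not a))), 0
2. Box (not b and (not c and not a)), 0
3. not (Box not b and Box (not c and not a)), 0
4. not b and (not c and not a), 0
5. not b, 0
6. not c and not a, 0
7. not c, 0
8. not a, 0
9. not Box (not c and not a), 0
10. not (not c and not a), 1
11. not b and (not c and not a), 1
12. not b, 1
13. not c and not a, 1
14. not c, 1
15. not a, 1
16. a, 1
Accessibility: 0R0, 0R1, 1R1
Branch closes: a and not a both at 1.
All branches of the negation close; one closing branch shown above.

Valid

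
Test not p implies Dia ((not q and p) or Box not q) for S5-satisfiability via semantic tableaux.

Satisfiable

1. not p implies Dia ((not q and p) or Box not q), w0
2. Dia ((not q and p) or Box not q), w0
3. (not q and p) or Box not q, w1
4. Box not q, w1
5. not q, w0
6. not q, w1
Accessibility: w0Rw0, w0Rw1, w1Rw0, w1Rw1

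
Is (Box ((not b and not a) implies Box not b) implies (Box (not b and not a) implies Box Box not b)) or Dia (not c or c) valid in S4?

Yes, valid

Tableau for the negation not ((Box ((not b and not a) implies Box not b) implies (Box (not b and not a) implies Box Box not b)) or Dia (not c or c)):
1. not ((Box ((not b and not a) implies Box not b) implies (Box (not b and not a) implies Box Box not b)) or Dia (not c or c)), u
2. not (Box ((not b and not a) implies Box not b) implies (Box (not b and not a) implies Box Box not b)), u
3. not Dia (not c or c), u
4. Box ((not b and not a) implies Box not b), u
5. not (Box (not b and not a) implies Box Box not b), u
6. Box (not b and not a), u
7. not Box Box not b, u
8. not (not c or c), u
9. c, u
10. not c, u
Accessibility: uRu
Branch closes: c and not c both at u.
Every branch of the negation's tableau closes; the branch above is one of them.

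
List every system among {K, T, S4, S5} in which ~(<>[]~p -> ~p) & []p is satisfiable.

K

K-tableau for the formula:
1. ~(<>[]~p -> ~p) & []p, w0
2. ~(<>[]~p -> ~p), w0   [&-rule on 1]
3. []p, w0   [&-rule on 1]
4. <>[]~p, w0   [~->-rule on 2]
5. p, w0   [~->-rule on 2]
6. []~p, w1   [<>-rule on 4: fresh world w1, w0Rw1]
7. p, w1   [[]-rule on 3 via w0Rw1]
Accessibility: w0Rw1
Complete open branch: satisfiable in K.
T-tableau for the formula:
1. ~(<>[]~p -> ~p) & []p, w0
2. ~(<>[]~p -> ~p), w0   [&-rule on 1]
3. []p, w0   [&-rule on 1]
4. <>[]~p, w0   [~->-rule on 2]
5. p, w0   [~->-rule on 2]
6. []~p, w1   [<>-rule on 4: fresh world w1, w0Rw1]
7. p, w1   [[]-rule on 3 via w0Rw1]
8. ~p, w1   [[]-rule on 6 via w1Rw1]
Accessibility: w0Rw0, w0Rw1, w1Rw1
Branch closes: p and ~p both at w1.
Every branch closes (one shown): unsatisfiable in T, hence also in S4, S5 (every S4/S5-frame is a T-frame).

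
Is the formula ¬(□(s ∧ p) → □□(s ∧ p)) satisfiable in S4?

Unsatisfiable (every branch closes)

1. ¬(□(s ∧ p) → □□(s ∧ p)), w0
2. □(s ∧ p), w0
3. ¬□□(s ∧ p), w0
4. s ∧ p, w0
5. s, w0
6. p, w0
7. ¬□(s ∧ p), w1
8. s ∧ p, w1
9. s, w1
10. p, w1
11. ¬(s ∧ p), w2
12. s ∧ p, w2
13. s, w2
14. p, w2
15. ¬p, w2
Accessibility: w0Rw0, w0Rw1, w0Rw2, w1Rw1, w1Rw2, w2Rw2
Branch closes: p and ¬p both at w2.
All branches of the tableau close; one closing branch shown above.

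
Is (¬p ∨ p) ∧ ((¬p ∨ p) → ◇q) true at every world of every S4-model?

No, not valid

Tableau for the negation ¬((¬p ∨ p) ∧ ((¬p ∨ p) → ◇q)):
1. ¬((¬p ∨ p) ∧ ((¬p ∨ p) → ◇q)), 0
2. ¬((¬p ∨ p) → ◇q), 0
3. ¬p ∨ p, 0
4. ¬◇q, 0
5. ¬q, 0
6. p, 0
Accessibility: 0R0
The negation has an open branch (countermodel exists).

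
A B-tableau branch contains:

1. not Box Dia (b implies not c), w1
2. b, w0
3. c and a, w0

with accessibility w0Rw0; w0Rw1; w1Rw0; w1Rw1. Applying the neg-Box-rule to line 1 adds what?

a fresh world w2 with w1Rw2, and not Dia (b implies not c) at w2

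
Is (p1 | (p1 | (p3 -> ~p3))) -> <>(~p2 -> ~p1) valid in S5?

Tableau for the negation ~((p1 | (p1 | (p3 -> ~p3))) -> <>(~p2 -> ~p1)):
1. ~((p1 | (p1 | (p3 -> ~p3))) -> <>(~p2 -> ~p1)), u
2. p1 | (p1 | (p3 -> ~p3)), u   [~->-rule on 1]
3. ~<>(~p2 -> ~p1), u   [~->-rule on 1]
4. ~(~p2 -> ~p1), u   [~<>-rule on 3 via uRu]
5. ~p2, u   [~->-rule on 4]
6. p1, u   [~->-rule on 4]
7. p1 | (p3 -> ~p3), u   [|-rule on 2 (branches; this branch)]
8. p3 -> ~p3, u   [|-rule on 7 (branches; this branch)]
9. ~p3, u   [->-rule on 8 (branches; this branch)]
Accessibility: uRu
The negation has an open branch (countermodel exists).

Invalid (countermodel exists)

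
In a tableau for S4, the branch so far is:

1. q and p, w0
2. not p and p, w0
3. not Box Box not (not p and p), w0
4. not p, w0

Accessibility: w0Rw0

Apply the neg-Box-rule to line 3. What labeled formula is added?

a fresh world w1 with w0Rw1, and not Box not (not p and p) at w1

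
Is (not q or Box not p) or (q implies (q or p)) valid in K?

Yes, valid

Tableau for the negation not ((not q or Box not p) or (q implies (q or p))):
1. not ((not q or Box not p) or (q implies (q or p))), 0
2. not (not q or Box not p), 0   [neg-or-rule on 1]
3. not (q implies (q or p)), 0   [neg-or-rule on 1]
4. q, 0   [neg-or-rule on 2]
5. not Box not p, 0   [neg-or-rule on 2]
6. not (q or p), 0   [neg-implies-rule on 3]
7. not q, 0   [neg-or-rule on 6]
8. not p, 0   [neg-or-rule on 6]
Branch closes: q and not q both at 0.
Every branch of the negation's tableau closes; the branch above is one of them.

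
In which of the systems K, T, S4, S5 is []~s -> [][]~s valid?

S4-tableau for the negation ~([]~s -> [][]~s):
1. ~([]~s -> [][]~s), u
2. []~s, u
3. ~[][]~s, u
4. ~s, u
5. ~[]~s, v
6. ~s, v
7. s, w
8. ~s, w
Accessibility: uRu, uRv, uRw, vRv, vRw, wRw
Branch closes: s and ~s both at w.
Every branch closes (one shown): valid in S4, hence also in S5 (every theorem of S4 is a theorem of S5).
T-tableau for the negation ~([]~s -> [][]~s):
1. ~([]~s -> [][]~s), u
2. []~s, u
3. ~[][]~s, u
4. ~s, u
5. ~[]~s, v
6. ~s, v
7. s, w
Accessibility: uRu, uRv, vRv, vRw, wRw
Complete open branch: countermodel on a T-frame, so not valid in T, nor in K (the same frame is also a K-frame).

S4, S5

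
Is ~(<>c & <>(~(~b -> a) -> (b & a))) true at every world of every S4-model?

Invalid (countermodel exists)

Tableau for the negation <>c & <>(~(~b -> a) -> (b & a)):
1. <>c & <>(~(~b -> a) -> (b & a)), 0
2. <>c, 0
3. <>(~(~b -> a) -> (b & a)), 0
4. c, 1
5. ~(~b -> a) -> (b & a), 2
6. b & a, 2
7. b, 2
8. a, 2
Accessibility: 0R0, 0R1, 0R2, 1R1, 2R2
The negation has an open branch (countermodel exists).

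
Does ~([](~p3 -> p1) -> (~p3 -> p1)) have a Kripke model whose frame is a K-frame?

1. ~([](~p3 -> p1) -> (~p3 -> p1)), u
2. [](~p3 -> p1), u
3. ~(~p3 -> p1), u
4. ~p3, u
5. ~p1, u

Satisfiable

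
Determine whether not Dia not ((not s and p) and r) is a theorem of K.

Tableau for the negation Dia not ((not s and p) and r):
1. Dia not ((not s and p) and r), w0
2. not ((not s and p) and r), w1
3. not r, w1
Accessibility: w0Rw1
The negation has an open branch (countermodel exists).

Invalid (countermodel exists)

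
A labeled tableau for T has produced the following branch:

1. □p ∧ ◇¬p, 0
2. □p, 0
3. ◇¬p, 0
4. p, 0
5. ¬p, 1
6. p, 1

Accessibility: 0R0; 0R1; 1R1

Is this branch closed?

Closed

Both p and ¬p appear at 1.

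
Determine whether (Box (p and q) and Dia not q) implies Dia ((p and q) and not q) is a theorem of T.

Valid in T

Tableau for the negation not ((Box (p and q) and Dia not q) implies Dia ((p and q) and not q)):
1. not ((Box (p and q) and Dia not q) implies Dia ((p and q) and not q)), 0
2. Box (p and q) and Dia not q, 0
3. not Dia ((p and q) and not q), 0
4. Box (p and q), 0
5. Dia not q, 0
6. not ((p and q) and not q), 0
7. p and q, 0
8. p, 0
9. q, 0
10. not q, 1
11. not ((p and q) and not q), 1
12. p and q, 1
13. p, 1
14. q, 1
Accessibility: 0R0, 0R1, 1R1
Branch closes: q and not q both at 1.
All branches of the negation close; one closing branch shown above.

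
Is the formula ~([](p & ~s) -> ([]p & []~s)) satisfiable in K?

Unsatisfiable

1. ~([](p & ~s) -> ([]p & []~s)), u
2. [](p & ~s), u   [~->-rule on 1]
3. ~([]p & []~s), u   [~->-rule on 1]
4. ~[]~s, u   [~&-rule on 3 (branches; this branch)]
5. s, v   [~[]-rule on 4: fresh world v, uRv]
6. p & ~s, v   [[]-rule on 2 via uRv]
7. p, v   [&-rule on 6]
8. ~s, v   [&-rule on 6]
Accessibility: uRv
Branch closes: s and ~s both at v.
Every branch closes; the branch above is one of them.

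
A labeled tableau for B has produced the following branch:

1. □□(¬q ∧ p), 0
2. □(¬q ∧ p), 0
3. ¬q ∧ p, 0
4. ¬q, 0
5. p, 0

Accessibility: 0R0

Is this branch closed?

There is no literal clash: for every atom and world, at most one sign appears.

Not closed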